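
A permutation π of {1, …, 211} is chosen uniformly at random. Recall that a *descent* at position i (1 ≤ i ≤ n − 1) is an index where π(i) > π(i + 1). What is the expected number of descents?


Write X = Σ X_I over i = 1, …, 210, with X_I the indicator of one descent.
There are 210 indicators.
For each fixed i, the pair (π(i), π(i+1)) is a uniformly random ordered pair of distinct values from {1, …, 211}; by symmetry P[π(i) > π(i+1)] = 1/2.
By linearity: E[X] = 210 · (1/2) = (211 − 1) · (1/2) = 105 ≈ 105.0000.

E[X] = 105 = 105.0000.


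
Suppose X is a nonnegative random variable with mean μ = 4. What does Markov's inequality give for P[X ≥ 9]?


μ = E[X] = 4, a = 9.
Markov: P[X ≥ 9] ≤ μ/a = (4)/9 = 4/9.
Numerically: ≈ 0.4444.
(Since a = 9 > μ = 4.0000, the bound 4/9 is < 1 and informative.)

P[X ≥ 9] ≤ 4/9 ≈ 0.4444.


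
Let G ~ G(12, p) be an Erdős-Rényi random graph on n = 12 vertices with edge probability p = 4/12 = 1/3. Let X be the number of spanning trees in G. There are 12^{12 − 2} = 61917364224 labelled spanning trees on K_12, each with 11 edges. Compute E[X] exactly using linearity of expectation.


K_12 has 12^{12 − 2} = 61917364224 labelled spanning trees.
For each such spanning tree H, let X_H = 1 if all 11 edges of H are present in G. Then P[X_H = 1] = p^{11} = (1/3)^{11} = 1/177147.
By linearity: E[X] = Σ_H E[X_H] = 61917364224 · p^{11} = 61917364224 · 1/177147 = 1048576/3.
Numerically: E[X] ≈ 3.4953e+05.

E[X] = 61917364224 · (1/3)^{11} = 1048576/3 ≈ 3.4953e+05.


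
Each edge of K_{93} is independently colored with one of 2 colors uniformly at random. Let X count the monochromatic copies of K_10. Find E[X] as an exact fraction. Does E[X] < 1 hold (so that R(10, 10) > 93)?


E[X] = C(93, 10) · 2^{1 − 45} = 8079421007658 · 2^{−44} = 8079421007658/17592186044416.
As a reduced fraction: E[X] = 4039710503829/8796093022208 ≈ 0.459.
Is E[X] < 1? YES.
Since E[X] < 1, there exists a 2-coloring of K_{93} with no monochromatic K_10; hence R(10, 10) > 93.

E[X] = 4039710503829/8796093022208 ≈ 0.459; E[X] < 1, so R(10, 10) > 93.


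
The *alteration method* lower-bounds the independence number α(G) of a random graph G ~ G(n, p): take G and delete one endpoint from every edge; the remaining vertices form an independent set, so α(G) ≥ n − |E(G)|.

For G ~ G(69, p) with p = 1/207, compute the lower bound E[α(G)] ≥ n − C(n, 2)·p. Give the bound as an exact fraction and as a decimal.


E[|E(G)|] = C(69, 2)·p = 2346 · (1/207) = 34/3.
E[α(G)] ≥ n − E[|E(G)|] = 69 − 34/3 = 173/3.
Numerically: ≈ 57.667.
(This is only a lower bound; the true E[α(G)] may be larger.)

E[α(G)] ≥ 173/3 ≈ 57.667.


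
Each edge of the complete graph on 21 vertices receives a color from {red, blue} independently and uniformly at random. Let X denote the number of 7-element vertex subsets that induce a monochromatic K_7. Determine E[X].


Let X = Σ_S X_S over the C(21, 7) = 116280 subsets S of size 7, where X_S = 1 if the K_7 on S is monochromatic.
For a fixed S, the K_7 on S has C(7, 2) = 21 edges. P[all 21 edges red] = (1/2)^21, and likewise for blue, so P[monochromatic] = 2·(1/2)^21 = 2^{1 − 21} = 1/1048576.
By linearity: E[X] = C(21, 7) · 2^{1 − 21} = 116280 · 1/1048576 = 14535/131072.
Numerically: E[X] ≈ 0.110893.

E[X] = C(21,7)·2^(1−C(7,2)) = 14535/131072 ≈ 0.110893.


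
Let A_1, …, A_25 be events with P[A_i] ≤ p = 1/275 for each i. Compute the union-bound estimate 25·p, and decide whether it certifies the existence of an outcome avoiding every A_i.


Union bound: P[∪_{i=1}^{25} A_i] ≤ Σ_i P[A_i] ≤ 25·p = 25·(1/275) = 1/11.
Numerically: 1/11 ≈ 0.0909.
Is 1/11 < 1? YES.
Since P[∪ A_i] ≤ 1/11 < 1, the complement has P[∩ A_i^c] ≥ 1 − 1/11 = 10/11 > 0, so some outcome avoids every A_i.

25·p = 1/11 ≈ 0.0909; existence CERTIFIED by the union bound.


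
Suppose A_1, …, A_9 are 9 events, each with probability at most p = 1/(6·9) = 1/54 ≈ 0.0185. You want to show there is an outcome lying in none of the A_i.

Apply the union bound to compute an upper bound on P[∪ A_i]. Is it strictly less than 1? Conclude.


Union bound: P[∪_{i=1}^{9} A_i] ≤ Σ_i P[A_i] ≤ 9·p = 9·(1/54) = 1/6.
Numerically: 1/6 ≈ 0.1667.
Is 1/6 < 1? YES.
Since P[∪ A_i] ≤ 1/6 < 1, the complement has P[∩ A_i^c] ≥ 1 − 1/6 = 5/6 > 0, so some outcome avoids every A_i.

9·p = 1/6 ≈ 0.1667; existence CERTIFIED by the union bound.


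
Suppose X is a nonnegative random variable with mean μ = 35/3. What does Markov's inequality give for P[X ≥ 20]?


μ = E[X] = 35/3, a = 20.
Markov: P[X ≥ 20] ≤ μ/a = (35/3)/20 = 7/12.
Numerically: ≈ 0.5833.
(Since a = 20 > μ = 11.6667, the bound 7/12 is < 1 and informative.)

P[X ≥ 20] ≤ 7/12 ≈ 0.5833.


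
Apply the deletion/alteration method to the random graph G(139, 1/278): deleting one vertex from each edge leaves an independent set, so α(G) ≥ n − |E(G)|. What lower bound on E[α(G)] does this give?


E[|E(G)|] = C(139, 2)·p = 9591 · (1/278) = 69/2.
E[α(G)] ≥ n − E[|E(G)|] = 139 − 69/2 = 209/2.
Numerically: ≈ 104.50000.
(This is only a lower bound; the true E[α(G)] may be larger.)

E[α(G)] ≥ 209/2 ≈ 104.50000.


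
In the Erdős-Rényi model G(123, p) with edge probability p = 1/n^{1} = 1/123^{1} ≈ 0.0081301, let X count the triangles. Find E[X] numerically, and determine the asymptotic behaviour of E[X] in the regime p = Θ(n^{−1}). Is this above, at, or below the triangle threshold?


Number of potential triangles: C(123, 3) = 302621.
Each occurs with probability p³ ≈ (0.0081301)³ ≈ 5.3738392e-07.
By linearity: E[X] = C(123, 3)·p³ ≈ 302621 · 5.3738392e-07 ≈ 0.16262.
Here α = 1, so p = 1/n is exactly at the triangle threshold p ~ 1/n. Asymptotically E[X] → c³/6 = 1³/6 = 1/6 ≈ 0.16667, a bounded constant. In this regime the triangle count is asymptotically Poisson(c³/6).

E[X] ≈ 0.16262; in regime p = Θ(1/n^{1}) E[X] stays bounded (at the triangle threshold p ~ 1/n).


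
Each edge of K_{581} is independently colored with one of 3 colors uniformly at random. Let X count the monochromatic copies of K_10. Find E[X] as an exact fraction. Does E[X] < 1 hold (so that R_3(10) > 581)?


E[X] = C(581, 10) · 3^{1 − 45} = 1117316416086113363120 · 3^{−44} = 1117316416086113363120/984770902183611232881.
As a reduced fraction: E[X] = 1117316416086113363120/984770902183611232881 ≈ 1.13460.
Is E[X] < 1? NO.
Since E[X] ≥ 1, the first-moment bound is inconclusive at n = 581; it does NOT by itself certify R_3(10) > 581.

E[X] = 1117316416086113363120/984770902183611232881 ≈ 1.13460; E[X] ≥ 1; first-moment method inconclusive here.


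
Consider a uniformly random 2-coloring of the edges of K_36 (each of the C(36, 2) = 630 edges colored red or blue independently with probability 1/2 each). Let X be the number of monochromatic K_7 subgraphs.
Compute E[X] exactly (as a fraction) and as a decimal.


Let X = Σ_S X_S over the C(36, 7) = 8347680 subsets S of size 7, where X_S = 1 if the K_7 on S is monochromatic.
For a fixed S, the K_7 on S has C(7, 2) = 21 edges. P[all 21 edges red] = (1/2)^21, and likewise for blue, so P[monochromatic] = 2·(1/2)^21 = 2^{1 − 21} = 1/1048576.
By linearity: E[X] = C(36, 7) · 2^{1 − 21} = 8347680 · 1/1048576 = 260865/32768.
Numerically: E[X] ≈ 7.960968.

E[X] = C(36,7)·2^(1−C(7,2)) = 260865/32768 ≈ 7.960968.


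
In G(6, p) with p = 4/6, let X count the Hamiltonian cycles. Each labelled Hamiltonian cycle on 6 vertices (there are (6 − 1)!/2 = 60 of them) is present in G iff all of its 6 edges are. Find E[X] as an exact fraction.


K_6 has (6 − 1)!/2 = 60 labelled Hamiltonian cycles.
For each such Hamiltonian cycle H, let X_H = 1 if all 6 edges of H are present in G. Then P[X_H = 1] = p^{6} = (2/3)^{6} = 64/729.
By linearity: E[X] = Σ_H E[X_H] = 60 · p^{6} = 60 · 64/729 = 1280/243.
Numerically: E[X] ≈ 5.267.

E[X] = 60 · (2/3)^{6} = 1280/243 ≈ 5.267.


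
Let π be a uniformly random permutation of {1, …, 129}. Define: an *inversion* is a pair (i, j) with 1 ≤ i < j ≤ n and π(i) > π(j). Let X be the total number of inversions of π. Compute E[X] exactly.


Write X = Σ X_I over the C(129, 2) = 8256 pairs i < j, with X_I the indicator of one inversion.
There are 8256 indicators.
For each fixed pair i < j, the values π(i) and π(j) are two distinct elements of {1, …, 129} in uniformly random order; by symmetry P[π(i) > π(j)] = 1/2.
By linearity: E[X] = 8256 · (1/2) = C(129, 2) · (1/2) = 8256/2 = 4128 ≈ 4128.0000.

E[X] = 4128 = 4128.0000.


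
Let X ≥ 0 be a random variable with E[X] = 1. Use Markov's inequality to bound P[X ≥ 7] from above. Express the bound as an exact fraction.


μ = E[X] = 1, a = 7.
Markov: P[X ≥ 7] ≤ μ/a = (1)/7 = 1/7.
Numerically: ≈ 0.1429.
(Since a = 7 > μ = 1.0000, the bound 1/7 is < 1 and informative.)

P[X ≥ 7] ≤ 1/7 ≈ 0.1429.


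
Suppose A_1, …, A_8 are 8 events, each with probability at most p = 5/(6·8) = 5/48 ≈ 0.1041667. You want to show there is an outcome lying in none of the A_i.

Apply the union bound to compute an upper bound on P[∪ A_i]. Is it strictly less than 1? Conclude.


Union bound: P[∪_{i=1}^{8} A_i] ≤ Σ_i P[A_i] ≤ 8·p = 8·(5/48) = 5/6.
Numerically: 5/6 ≈ 0.8333333.
Is 5/6 < 1? YES.
Since P[∪ A_i] ≤ 5/6 < 1, the complement has P[∩ A_i^c] ≥ 1 − 5/6 = 1/6 > 0, so some outcome avoids every A_i.

8·p = 5/6 ≈ 0.8333333; existence CERTIFIED by the union bound.


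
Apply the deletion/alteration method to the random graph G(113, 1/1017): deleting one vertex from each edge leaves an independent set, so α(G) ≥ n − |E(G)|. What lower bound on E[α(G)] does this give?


E[|E(G)|] = C(113, 2)·p = 6328 · (1/1017) = 56/9.
E[α(G)] ≥ n − E[|E(G)|] = 113 − 56/9 = 961/9.
Numerically: ≈ 106.7778.
(This is only a lower bound; the true E[α(G)] may be larger.)

E[α(G)] ≥ 961/9 ≈ 106.7778.


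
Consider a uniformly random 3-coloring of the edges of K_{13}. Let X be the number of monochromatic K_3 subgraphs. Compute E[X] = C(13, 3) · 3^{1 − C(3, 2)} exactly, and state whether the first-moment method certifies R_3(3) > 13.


E[X] = C(13, 3) · 3^{1 − 3} = 286 · 3^{−2} = 286/9.
As a reduced fraction: E[X] = 286/9 ≈ 31.777778.
Is E[X] < 1? NO.
Since E[X] ≥ 1, the first-moment bound is inconclusive at n = 13; it does NOT by itself certify R_3(3) > 13.

E[X] = 286/9 ≈ 31.777778; E[X] ≥ 1; first-moment method inconclusive here.


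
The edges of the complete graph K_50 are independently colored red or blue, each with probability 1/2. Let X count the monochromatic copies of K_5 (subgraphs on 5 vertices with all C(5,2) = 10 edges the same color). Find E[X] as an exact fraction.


Let X = Σ_S X_S over the C(50, 5) = 2118760 subsets S of size 5, where X_S = 1 if the K_5 on S is monochromatic.
For a fixed S, the K_5 on S has C(5, 2) = 10 edges. P[all 10 edges red] = (1/2)^10, and likewise for blue, so P[monochromatic] = 2·(1/2)^10 = 2^{1 − 10} = 1/512.
Summing: E[X] = C(50, 5) · 2^{1 − 10} = 2118760 · 1/512 = 264845/64.
Numerically: E[X] ≈ 4138.2031.

E[X] = C(50,5)·2^(1−C(5,2)) = 264845/64 ≈ 4138.2031.


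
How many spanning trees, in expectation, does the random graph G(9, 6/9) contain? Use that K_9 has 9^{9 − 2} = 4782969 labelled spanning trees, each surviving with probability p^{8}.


K_9 has 9^{9 − 2} = 4782969 labelled spanning trees.
For each such spanning tree H, let X_H = 1 if all 8 edges of H are present in G. Then P[X_H = 1] = p^{8} = (2/3)^{8} = 256/6561.
By linearity: E[X] = Σ_H E[X_H] = 4782969 · p^{8} = 4782969 · 256/6561 = 186624.
Numerically: E[X] ≈ 1.8662e+05.

E[X] = 4782969 · (2/3)^{8} = 186624 ≈ 1.8662e+05.


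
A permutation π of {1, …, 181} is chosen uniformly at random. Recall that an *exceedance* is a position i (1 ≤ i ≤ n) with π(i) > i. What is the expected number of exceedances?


Write X = Σ_{i=1}^{181} X_i, where X_i = 1_{π(i) > i}.
For each fixed i, π(i) is uniform over {1, …, 181} (marginal of a uniform permutation), so P[π(i) > i] = (n − i)/n. Summing: Σ_{i=1}^{181} (n − i)/n = (0 + 1 + … + 180)/181 = 181(181 − 1)/(2·181) = (181 − 1)/2.
Hence E[X] = Σ_{i=1}^{181} (181 − i)/181 = 90 ≈ 90.00000.

E[X] = 90 = 90.00000.


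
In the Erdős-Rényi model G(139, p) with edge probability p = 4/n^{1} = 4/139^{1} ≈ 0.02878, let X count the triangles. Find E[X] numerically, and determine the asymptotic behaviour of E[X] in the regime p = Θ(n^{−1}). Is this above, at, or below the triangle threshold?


Number of potential triangles: C(139, 3) = 437989.
Each occurs with probability p³ ≈ (0.02878)³ ≈ 2.383063e-05.
By linearity: E[X] = C(139, 3)·p³ ≈ 437989 · 2.383063e-05 ≈ 10.4376.
Here α = 1, so p = 4/n is exactly at the triangle threshold p ~ 1/n. Asymptotically E[X] → c³/6 = 4³/6 = 32/3 ≈ 10.6667, a bounded constant. In this regime the triangle count is asymptotically Poisson(c³/6).

E[X] ≈ 10.4376; in regime p = Θ(1/n^{1}) E[X] stays bounded (at the triangle threshold p ~ 1/n).


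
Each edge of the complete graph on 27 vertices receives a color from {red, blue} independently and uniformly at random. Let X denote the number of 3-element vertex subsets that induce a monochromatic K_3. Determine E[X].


Let X = Σ_S X_S over the C(27, 3) = 2925 subsets S of size 3, where X_S = 1 if the K_3 on S is monochromatic.
For a fixed S, the K_3 on S has C(3, 2) = 3 edges. P[all 3 edges red] = (1/2)^3, and likewise for blue, so P[monochromatic] = 2·(1/2)^3 = 2^{1 − 3} = 1/4.
Summing: E[X] = C(27, 3) · 2^{1 − 3} = 2925 · 1/4 = 2925/4.
Numerically: E[X] ≈ 731.25000.

E[X] = C(27,3)·2^(1−C(3,2)) = 2925/4 ≈ 731.25000.


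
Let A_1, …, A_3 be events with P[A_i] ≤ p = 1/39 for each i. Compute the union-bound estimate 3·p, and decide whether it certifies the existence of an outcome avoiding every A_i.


Union bound: P[∪_{i=1}^{3} A_i] ≤ Σ_i P[A_i] ≤ 3·p = 3·(1/39) = 1/13.
Numerically: 1/13 ≈ 0.077.
Is 1/13 < 1? YES.
Since P[∪ A_i] ≤ 1/13 < 1, the complement has P[∩ A_i^c] ≥ 1 − 1/13 = 12/13 > 0, so some outcome avoids every A_i.

3·p = 1/13 ≈ 0.077; existence CERTIFIED by the union bound.


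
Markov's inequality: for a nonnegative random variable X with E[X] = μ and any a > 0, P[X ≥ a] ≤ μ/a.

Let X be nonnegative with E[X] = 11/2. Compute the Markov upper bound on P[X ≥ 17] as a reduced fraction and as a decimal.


μ = E[X] = 11/2, a = 17.
Markov: P[X ≥ 17] ≤ μ/a = (11/2)/17 = 11/34.
Numerically: ≈ 0.323529.
(Since a = 17 > μ = 5.500000, the bound 11/34 is < 1 and informative.)

P[X ≥ 17] ≤ 11/34 ≈ 0.323529.


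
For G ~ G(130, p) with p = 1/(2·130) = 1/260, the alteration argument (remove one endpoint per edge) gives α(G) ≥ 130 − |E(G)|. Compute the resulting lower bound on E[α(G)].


E[|E(G)|] = C(130, 2)·p = 8385 · (1/260) = 129/4.
E[α(G)] ≥ n − E[|E(G)|] = 130 − 129/4 = 391/4.
Numerically: ≈ 97.75000.
(This is only a lower bound; the true E[α(G)] may be larger.)

E[α(G)] ≥ 391/4 ≈ 97.75000.


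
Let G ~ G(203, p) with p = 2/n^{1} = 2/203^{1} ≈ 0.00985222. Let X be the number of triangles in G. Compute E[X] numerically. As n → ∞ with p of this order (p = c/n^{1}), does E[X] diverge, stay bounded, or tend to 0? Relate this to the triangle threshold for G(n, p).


Number of potential triangles: C(203, 3) = 1373701.
Each occurs with probability p³ ≈ (0.00985222)³ ≈ 9.56316994e-07.
By linearity: E[X] = C(203, 3)·p³ ≈ 1373701 · 9.56316994e-07 ≈ 1.313694.
Here α = 1, so p = 2/n is exactly at the triangle threshold p ~ 1/n. Asymptotically E[X] → c³/6 = 2³/6 = 4/3 ≈ 1.333333, a bounded constant. In this regime the triangle count is asymptotically Poisson(c³/6).

E[X] ≈ 1.313694; in regime p = Θ(1/n^{1}) E[X] stays bounded (at the triangle threshold p ~ 1/n).


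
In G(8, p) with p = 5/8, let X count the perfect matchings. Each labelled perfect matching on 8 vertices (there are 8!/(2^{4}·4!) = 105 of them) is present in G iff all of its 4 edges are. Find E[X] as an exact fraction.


K_8 has 8!/(2^{4}·4!) = 105 labelled perfect matchings.
For each such perfect matching H, let X_H = 1 if all 4 edges of H are present in G. Then P[X_H = 1] = p^{4} = (5/8)^{4} = 625/4096.
Summing the indicators: E[X] = Σ_H E[X_H] = 105 · p^{4} = 105 · 625/4096 = 65625/4096.
Numerically: E[X] ≈ 16.0217.

E[X] = 105 · (5/8)^{4} = 65625/4096 ≈ 16.0217.


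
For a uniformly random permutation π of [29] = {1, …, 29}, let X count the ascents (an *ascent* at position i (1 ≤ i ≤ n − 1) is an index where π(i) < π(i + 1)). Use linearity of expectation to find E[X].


Write X = Σ X_I over i = 1, …, 28, with X_I the indicator of one ascent.
There are 28 indicators.
For each fixed i, the pair (π(i), π(i+1)) is a uniformly random ordered pair of distinct values from {1, …, 29}; by symmetry P[π(i) < π(i+1)] = 1/2.
By linearity: E[X] = 28 · (1/2) = (29 − 1) · (1/2) = 14 ≈ 14.000000.

E[X] = 14 = 14.000000.


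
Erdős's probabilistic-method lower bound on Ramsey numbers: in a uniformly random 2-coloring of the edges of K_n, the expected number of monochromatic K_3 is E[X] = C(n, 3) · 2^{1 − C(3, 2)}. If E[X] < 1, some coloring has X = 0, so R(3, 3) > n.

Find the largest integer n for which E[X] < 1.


We need C(n, 3) · 2^{1 − 3} < 1, i.e. C(n, 3) < 2^{3 − 1} = 4.
Check values of n near the boundary:
  n = 3: C(3, 3) = 1; 1 < 4? YES
  n = 4: C(4, 3) = 4; 4 < 4? NO
  n = 5: C(5, 3) = 10; 10 < 4? NO
  n = 6: C(6, 3) = 20; 20 < 4? NO
The largest n with C(n, 3) < 4 is n = 3 (where E[X] = 1/4 ≈ 0.25000). Hence R(3, 3) > 3, i.e. R(3, 3) ≥ 4.

Largest n = 3; hence R(3, 3) > 3.


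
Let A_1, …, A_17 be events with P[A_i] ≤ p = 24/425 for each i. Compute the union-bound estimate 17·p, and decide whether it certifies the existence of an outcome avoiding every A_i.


Union bound: P[∪_{i=1}^{17} A_i] ≤ Σ_i P[A_i] ≤ 17·p = 17·(24/425) = 24/25.
Numerically: 24/25 ≈ 0.9600.
Is 24/25 < 1? YES.
Since P[∪ A_i] ≤ 24/25 < 1, the complement has P[∩ A_i^c] ≥ 1 − 24/25 = 1/25 > 0, so some outcome avoids every A_i.

17·p = 24/25 ≈ 0.9600; existence CERTIFIED by the union bound.


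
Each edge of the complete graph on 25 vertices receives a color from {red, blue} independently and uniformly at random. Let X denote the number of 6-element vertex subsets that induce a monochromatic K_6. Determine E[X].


Let X = Σ_S X_S over the C(25, 6) = 177100 subsets S of size 6, where X_S = 1 if the K_6 on S is monochromatic.
For a fixed S, the K_6 on S has C(6, 2) = 15 edges. P[all 15 edges red] = (1/2)^15, and likewise for blue, so P[monochromatic] = 2·(1/2)^15 = 2^{1 − 15} = 1/16384.
By linearity of expectation: E[X] = C(25, 6) · 2^{1 − 15} = 177100 · 1/16384 = 44275/4096.
Numerically: E[X] ≈ 10.809326.

E[X] = C(25,6)·2^(1−C(6,2)) = 44275/4096 ≈ 10.809326.


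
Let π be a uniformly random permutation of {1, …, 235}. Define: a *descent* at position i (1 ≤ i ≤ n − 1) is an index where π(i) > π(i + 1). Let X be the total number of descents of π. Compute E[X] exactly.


Write X = Σ X_I over i = 1, …, 234, with X_I the indicator of one descent.
There are 234 indicators.
For each fixed i, the pair (π(i), π(i+1)) is a uniformly random ordered pair of distinct values from {1, …, 235}; by symmetry P[π(i) > π(i+1)] = 1/2.
By linearity: E[X] = 234 · (1/2) = (235 − 1) · (1/2) = 117 ≈ 117.000000.

E[X] = 117 = 117.000000.


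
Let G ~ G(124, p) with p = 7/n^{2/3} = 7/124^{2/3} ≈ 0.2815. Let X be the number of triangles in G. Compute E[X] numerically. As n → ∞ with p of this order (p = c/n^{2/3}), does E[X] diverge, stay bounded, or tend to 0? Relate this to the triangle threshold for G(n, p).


Number of potential triangles: C(124, 3) = 310124.
Each occurs with probability p³ ≈ (0.2815)³ ≈ 2.230749e-02.
By linearity: E[X] = C(124, 3)·p³ ≈ 310124 · 2.230749e-02 ≈ 6918.0887.
Since α = 2/3 < 1, p = c/n^{2/3} ≫ 1/n is above the triangle threshold p ~ 1/n. Asymptotically E[X] ~ (c³/6)·n^{3(1−α)} = (7³/6)·n^{1} → ∞; triangles are abundant w.h.p.

E[X] ≈ 6918.0887; in regime p = Θ(1/n^{2/3}) E[X] diverges (above the triangle threshold p ~ 1/n).


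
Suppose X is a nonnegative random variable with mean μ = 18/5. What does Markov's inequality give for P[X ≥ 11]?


μ = E[X] = 18/5, a = 11.
Markov: P[X ≥ 11] ≤ μ/a = (18/5)/11 = 18/55.
Numerically: ≈ 0.3273.
(Since a = 11 > μ = 3.6000, the bound 18/55 is < 1 and informative.)

P[X ≥ 11] ≤ 18/55 ≈ 0.3273.


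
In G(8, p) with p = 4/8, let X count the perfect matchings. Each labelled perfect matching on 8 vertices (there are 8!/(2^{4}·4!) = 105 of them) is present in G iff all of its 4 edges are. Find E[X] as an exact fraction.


K_8 has 8!/(2^{4}·4!) = 105 labelled perfect matchings.
For each such perfect matching H, let X_H = 1 if all 4 edges of H are present in G. Then P[X_H = 1] = p^{4} = (1/2)^{4} = 1/16.
Summing the indicators: E[X] = Σ_H E[X_H] = 105 · p^{4} = 105 · 1/16 = 105/16.
Numerically: E[X] ≈ 6.5625.

E[X] = 105 · (1/2)^{4} = 105/16 ≈ 6.5625.


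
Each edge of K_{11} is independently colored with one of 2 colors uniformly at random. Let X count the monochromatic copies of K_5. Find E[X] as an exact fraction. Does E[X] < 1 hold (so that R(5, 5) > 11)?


E[X] = C(11, 5) · 2^{1 − 10} = 462 · 2^{−9} = 462/512.
As a reduced fraction: E[X] = 231/256 ≈ 0.9023.
Is E[X] < 1? YES.
Since E[X] < 1, there exists a 2-coloring of K_{11} with no monochromatic K_5; hence R(5, 5) > 11.

E[X] = 231/256 ≈ 0.9023; E[X] < 1, so R(5, 5) > 11.


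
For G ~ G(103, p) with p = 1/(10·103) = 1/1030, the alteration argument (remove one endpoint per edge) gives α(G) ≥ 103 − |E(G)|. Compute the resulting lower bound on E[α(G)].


E[|E(G)|] = C(103, 2)·p = 5253 · (1/1030) = 51/10.
E[α(G)] ≥ n − E[|E(G)|] = 103 − 51/10 = 979/10.
Numerically: ≈ 97.9000.
(This is only a lower bound; the true E[α(G)] may be larger.)

E[α(G)] ≥ 979/10 ≈ 97.9000.


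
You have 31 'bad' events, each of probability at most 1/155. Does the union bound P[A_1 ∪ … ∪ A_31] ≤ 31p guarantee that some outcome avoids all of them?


Union bound: P[∪_{i=1}^{31} A_i] ≤ Σ_i P[A_i] ≤ 31·p = 31·(1/155) = 1/5.
Numerically: 1/5 ≈ 0.2000000.
Is 1/5 < 1? YES.
Since P[∪ A_i] ≤ 1/5 < 1, the complement has P[∩ A_i^c] ≥ 1 − 1/5 = 4/5 > 0, so some outcome avoids every A_i.

31·p = 1/5 ≈ 0.2000000; existence CERTIFIED by the union bound.


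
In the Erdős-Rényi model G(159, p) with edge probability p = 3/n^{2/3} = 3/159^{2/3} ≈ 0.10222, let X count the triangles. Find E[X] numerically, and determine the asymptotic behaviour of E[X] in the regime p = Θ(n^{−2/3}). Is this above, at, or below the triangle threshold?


Number of potential triangles: C(159, 3) = 657359.
Each occurs with probability p³ ≈ (0.10222)³ ≈ 1.0679957e-03.
By linearity: E[X] = C(159, 3)·p³ ≈ 657359 · 1.0679957e-03 ≈ 702.05660.
Since α = 2/3 < 1, p = c/n^{2/3} ≫ 1/n is above the triangle threshold p ~ 1/n. Asymptotically E[X] ~ (c³/6)·n^{3(1−α)} = (3³/6)·n^{1} → ∞; triangles are abundant w.h.p.

E[X] ≈ 702.05660; in regime p = Θ(1/n^{2/3}) E[X] diverges (above the triangle threshold p ~ 1/n).


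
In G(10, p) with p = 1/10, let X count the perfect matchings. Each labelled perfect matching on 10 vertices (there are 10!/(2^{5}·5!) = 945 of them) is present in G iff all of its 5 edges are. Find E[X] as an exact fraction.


K_10 has 10!/(2^{5}·5!) = 945 labelled perfect matchings.
For each such perfect matching H, let X_H = 1 if all 5 edges of H are present in G. Then P[X_H = 1] = p^{5} = (1/10)^{5} = 1/100000.
By linearity of expectation: E[X] = Σ_H E[X_H] = 945 · p^{5} = 945 · 1/100000 = 189/20000.
Numerically: E[X] ≈ 0.00945.

E[X] = 945 · (1/10)^{5} = 189/20000 ≈ 0.00945.


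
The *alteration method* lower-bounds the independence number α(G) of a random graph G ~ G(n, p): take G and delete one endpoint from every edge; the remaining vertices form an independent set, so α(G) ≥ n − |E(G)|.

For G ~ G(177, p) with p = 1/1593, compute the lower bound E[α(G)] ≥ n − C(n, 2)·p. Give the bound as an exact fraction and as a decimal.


E[|E(G)|] = C(177, 2)·p = 15576 · (1/1593) = 88/9.
E[α(G)] ≥ n − E[|E(G)|] = 177 − 88/9 = 1505/9.
Numerically: ≈ 167.2222.
(This is only a lower bound; the true E[α(G)] may be larger.)

E[α(G)] ≥ 1505/9 ≈ 167.2222.


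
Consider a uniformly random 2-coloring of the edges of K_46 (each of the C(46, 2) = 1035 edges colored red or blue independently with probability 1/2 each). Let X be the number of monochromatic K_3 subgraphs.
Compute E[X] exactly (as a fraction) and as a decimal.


Let X = Σ_S X_S over the C(46, 3) = 15180 subsets S of size 3, where X_S = 1 if the K_3 on S is monochromatic.
For a fixed S, the K_3 on S has C(3, 2) = 3 edges. P[all 3 edges red] = (1/2)^3, and likewise for blue, so P[monochromatic] = 2·(1/2)^3 = 2^{1 − 3} = 1/4.
By linearity of expectation: E[X] = C(46, 3) · 2^{1 − 3} = 15180 · 1/4 = 3795.
Numerically: E[X] ≈ 3795.00000.

E[X] = C(46,3)·2^(1−C(3,2)) = 3795 ≈ 3795.00000.


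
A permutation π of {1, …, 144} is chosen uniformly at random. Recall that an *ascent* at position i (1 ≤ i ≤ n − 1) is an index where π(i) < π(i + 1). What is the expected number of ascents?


Write X = Σ X_I over i = 1, …, 143, with X_I the indicator of one ascent.
There are 143 indicators.
For each fixed i, the pair (π(i), π(i+1)) is a uniformly random ordered pair of distinct values from {1, …, 144}; by symmetry P[π(i) < π(i+1)] = 1/2.
By linearity: E[X] = 143 · (1/2) = (144 − 1) · (1/2) = 143/2 ≈ 71.500000.

E[X] = 143/2 = 71.500000.


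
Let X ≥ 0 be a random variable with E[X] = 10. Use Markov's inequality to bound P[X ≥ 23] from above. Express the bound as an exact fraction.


μ = E[X] = 10, a = 23.
Markov: P[X ≥ 23] ≤ μ/a = (10)/23 = 10/23.
Numerically: ≈ 0.4348.
(Since a = 23 > μ = 10.0000, the bound 10/23 is < 1 and informative.)

P[X ≥ 23] ≤ 10/23 ≈ 0.4348.


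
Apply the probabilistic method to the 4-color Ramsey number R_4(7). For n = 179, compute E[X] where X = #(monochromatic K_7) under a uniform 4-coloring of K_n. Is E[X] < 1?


E[X] = C(179, 7) · 4^{1 − 21} = 1037437234460 · 4^{−20} = 1037437234460/1099511627776.
As a reduced fraction: E[X] = 259359308615/274877906944 ≈ 0.9435.
Is E[X] < 1? YES.
Since E[X] < 1, there exists a 4-coloring of K_{179} with no monochromatic K_7; hence R_4(7) > 179.

E[X] = 259359308615/274877906944 ≈ 0.9435; E[X] < 1, so R_4(7) > 179.


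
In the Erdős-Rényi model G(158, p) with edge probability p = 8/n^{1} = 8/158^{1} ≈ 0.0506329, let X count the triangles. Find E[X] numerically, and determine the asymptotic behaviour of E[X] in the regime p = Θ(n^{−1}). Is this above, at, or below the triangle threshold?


Number of potential triangles: C(158, 3) = 644956.
Each occurs with probability p³ ≈ (0.0506329)³ ≈ 1.29807175e-04.
By linearity: E[X] = C(158, 3)·p³ ≈ 644956 · 1.29807175e-04 ≈ 83.719917.
Here α = 1, so p = 8/n is exactly at the triangle threshold p ~ 1/n. Asymptotically E[X] → c³/6 = 8³/6 = 256/3 ≈ 85.333333, a bounded constant. In this regime the triangle count is asymptotically Poisson(c³/6).

E[X] ≈ 83.719917; in regime p = Θ(1/n^{1}) E[X] stays bounded (at the triangle threshold p ~ 1/n).


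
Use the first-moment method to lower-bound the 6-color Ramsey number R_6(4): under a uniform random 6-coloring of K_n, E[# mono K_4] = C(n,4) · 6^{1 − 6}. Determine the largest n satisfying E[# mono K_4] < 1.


We need C(n, 4) · 6^{1 − 6} < 1, i.e. C(n, 4) < 6^{6 − 1} = 7776.
Check values of n near the boundary:
  n = 16: C(16, 4) = 1820; 1820 < 7776? YES
  n = 17: C(17, 4) = 2380; 2380 < 7776? YES
  n = 18: C(18, 4) = 3060; 3060 < 7776? YES
  n = 19: C(19, 4) = 3876; 3876 < 7776? YES
  n = 20: C(20, 4) = 4845; 4845 < 7776? YES
  n = 21: C(21, 4) = 5985; 5985 < 7776? YES
  n = 22: C(22, 4) = 7315; 7315 < 7776? YES
  n = 23: C(23, 4) = 8855; 8855 < 7776? NO
  n = 24: C(24, 4) = 10626; 10626 < 7776? NO
  n = 25: C(25, 4) = 12650; 12650 < 7776? NO
The largest n with C(n, 4) < 7776 is n = 22 (where E[X] = 7315/7776 ≈ 0.94072). Hence R_6(4) > 22, i.e. R_6(4) ≥ 23.

Largest n = 22; hence R_6(4) > 22.


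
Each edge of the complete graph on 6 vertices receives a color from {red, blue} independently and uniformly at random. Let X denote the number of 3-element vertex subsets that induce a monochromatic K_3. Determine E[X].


Let X = Σ_S X_S over the C(6, 3) = 20 subsets S of size 3, where X_S = 1 if the K_3 on S is monochromatic.
For a fixed S, the K_3 on S has C(3, 2) = 3 edges. P[all 3 edges red] = (1/2)^3, and likewise for blue, so P[monochromatic] = 2·(1/2)^3 = 2^{1 − 3} = 1/4.
Summing: E[X] = C(6, 3) · 2^{1 − 3} = 20 · 1/4 = 5.
Numerically: E[X] ≈ 5.000000.

E[X] = C(6,3)·2^(1−C(3,2)) = 5 ≈ 5.000000.


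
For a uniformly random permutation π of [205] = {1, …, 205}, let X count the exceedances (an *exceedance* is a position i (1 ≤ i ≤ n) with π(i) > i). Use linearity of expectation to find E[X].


Write X = Σ_{i=1}^{205} X_i, where X_i = 1_{π(i) > i}.
For each fixed i, π(i) is uniform over {1, …, 205} (marginal of a uniform permutation), so P[π(i) > i] = (n − i)/n. Summing: Σ_{i=1}^{205} (n − i)/n = (0 + 1 + … + 204)/205 = 205(205 − 1)/(2·205) = (205 − 1)/2.
Hence E[X] = Σ_{i=1}^{205} (205 − i)/205 = 102 ≈ 102.00000.

E[X] = 102 = 102.00000.


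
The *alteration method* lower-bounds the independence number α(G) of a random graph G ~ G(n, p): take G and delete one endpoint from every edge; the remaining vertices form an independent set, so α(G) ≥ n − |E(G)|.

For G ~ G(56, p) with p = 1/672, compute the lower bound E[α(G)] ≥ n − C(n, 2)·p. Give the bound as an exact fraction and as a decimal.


E[|E(G)|] = C(56, 2)·p = 1540 · (1/672) = 55/24.
E[α(G)] ≥ n − E[|E(G)|] = 56 − 55/24 = 1289/24.
Numerically: ≈ 53.708.
(This is only a lower bound; the true E[α(G)] may be larger.)

E[α(G)] ≥ 1289/24 ≈ 53.708.


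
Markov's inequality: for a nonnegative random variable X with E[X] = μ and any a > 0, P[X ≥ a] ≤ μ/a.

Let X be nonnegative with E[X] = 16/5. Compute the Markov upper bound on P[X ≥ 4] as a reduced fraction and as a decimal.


μ = E[X] = 16/5, a = 4.
Markov: P[X ≥ 4] ≤ μ/a = (16/5)/4 = 4/5.
Numerically: ≈ 0.80000.
(Since a = 4 > μ = 3.20000, the bound 4/5 is < 1 and informative.)

P[X ≥ 4] ≤ 4/5 ≈ 0.80000.


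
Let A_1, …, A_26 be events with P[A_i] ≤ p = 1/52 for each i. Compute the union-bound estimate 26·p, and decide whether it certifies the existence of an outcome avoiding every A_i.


Union bound: P[∪_{i=1}^{26} A_i] ≤ Σ_i P[A_i] ≤ 26·p = 26·(1/52) = 1/2.
Numerically: 1/2 ≈ 0.5000000.
Is 1/2 < 1? YES.
Since P[∪ A_i] ≤ 1/2 < 1, the complement has P[∩ A_i^c] ≥ 1 − 1/2 = 1/2 > 0, so some outcome avoids every A_i.

26·p = 1/2 ≈ 0.5000000; existence CERTIFIED by the union bound.


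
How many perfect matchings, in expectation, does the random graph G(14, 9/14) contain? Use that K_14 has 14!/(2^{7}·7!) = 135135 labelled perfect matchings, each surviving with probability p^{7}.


K_14 has 14!/(2^{7}·7!) = 135135 labelled perfect matchings.
For each such perfect matching H, let X_H = 1 if all 7 edges of H are present in G. Then P[X_H = 1] = p^{7} = (9/14)^{7} = 4782969/105413504.
By linearity of expectation: E[X] = Σ_H E[X_H] = 135135 · p^{7} = 135135 · 4782969/105413504 = 92335216545/15059072.
Numerically: E[X] ≈ 6131.5.

E[X] = 135135 · (9/14)^{7} = 92335216545/15059072 ≈ 6131.5.


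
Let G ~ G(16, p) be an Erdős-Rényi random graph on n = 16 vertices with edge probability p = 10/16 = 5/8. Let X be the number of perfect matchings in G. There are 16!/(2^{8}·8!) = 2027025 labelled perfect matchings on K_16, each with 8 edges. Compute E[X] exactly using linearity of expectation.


K_16 has 16!/(2^{8}·8!) = 2027025 labelled perfect matchings.
For each such perfect matching H, let X_H = 1 if all 8 edges of H are present in G. Then P[X_H = 1] = p^{8} = (5/8)^{8} = 390625/16777216.
Summing the indicators: E[X] = Σ_H E[X_H] = 2027025 · p^{8} = 2027025 · 390625/16777216 = 791806640625/16777216.
Numerically: E[X] ≈ 4.72e+04.

E[X] = 2027025 · (5/8)^{8} = 791806640625/16777216 ≈ 4.72e+04.


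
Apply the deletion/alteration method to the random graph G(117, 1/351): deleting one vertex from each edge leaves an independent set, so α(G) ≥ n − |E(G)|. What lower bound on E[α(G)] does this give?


E[|E(G)|] = C(117, 2)·p = 6786 · (1/351) = 58/3.
E[α(G)] ≥ n − E[|E(G)|] = 117 − 58/3 = 293/3.
Numerically: ≈ 97.666667.
(This is only a lower bound; the true E[α(G)] may be larger.)

E[α(G)] ≥ 293/3 ≈ 97.666667.


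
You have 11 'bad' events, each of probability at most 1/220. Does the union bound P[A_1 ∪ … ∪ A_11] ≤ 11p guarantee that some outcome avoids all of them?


Union bound: P[∪_{i=1}^{11} A_i] ≤ Σ_i P[A_i] ≤ 11·p = 11·(1/220) = 1/20.
Numerically: 1/20 ≈ 0.0500.
Is 1/20 < 1? YES.
Since P[∪ A_i] ≤ 1/20 < 1, the complement has P[∩ A_i^c] ≥ 1 − 1/20 = 19/20 > 0, so some outcome avoids every A_i.

11·p = 1/20 ≈ 0.0500; existence CERTIFIED by the union bound.


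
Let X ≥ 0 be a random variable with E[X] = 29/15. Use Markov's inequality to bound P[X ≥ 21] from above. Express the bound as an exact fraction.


μ = E[X] = 29/15, a = 21.
Markov: P[X ≥ 21] ≤ μ/a = (29/15)/21 = 29/315.
Numerically: ≈ 0.0921.
(Since a = 21 > μ = 1.9333, the bound 29/315 is < 1 and informative.)

P[X ≥ 21] ≤ 29/315 ≈ 0.0921.


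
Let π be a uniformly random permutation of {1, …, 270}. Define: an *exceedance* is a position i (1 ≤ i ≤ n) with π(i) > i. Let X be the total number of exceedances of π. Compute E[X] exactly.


Write X = Σ_{i=1}^{270} X_i, where X_i = 1_{π(i) > i}.
For each fixed i, π(i) is uniform over {1, …, 270} (marginal of a uniform permutation), so P[π(i) > i] = (n − i)/n. Summing: Σ_{i=1}^{270} (n − i)/n = (0 + 1 + … + 269)/270 = 270(270 − 1)/(2·270) = (270 − 1)/2.
Hence E[X] = Σ_{i=1}^{270} (270 − i)/270 = 269/2 ≈ 134.500.

E[X] = 269/2 = 134.500.


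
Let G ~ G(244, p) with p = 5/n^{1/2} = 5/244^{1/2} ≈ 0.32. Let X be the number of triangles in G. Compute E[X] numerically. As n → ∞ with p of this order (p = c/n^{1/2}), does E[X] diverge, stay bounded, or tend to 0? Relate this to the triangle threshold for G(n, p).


Number of potential triangles: C(244, 3) = 2391444.
Each occurs with probability p³ ≈ (0.32)³ ≈ 3.27963e-02.
By linearity: E[X] = C(244, 3)·p³ ≈ 2391444 · 3.27963e-02 ≈ 78430.591.
Since α = 1/2 < 1, p = c/n^{1/2} ≫ 1/n is above the triangle threshold p ~ 1/n. Asymptotically E[X] ~ (c³/6)·n^{3(1−α)} = (5³/6)·n^{1.5} → ∞; triangles are abundant w.h.p.

E[X] ≈ 78430.591; in regime p = Θ(1/n^{1/2}) E[X] diverges (above the triangle threshold p ~ 1/n).


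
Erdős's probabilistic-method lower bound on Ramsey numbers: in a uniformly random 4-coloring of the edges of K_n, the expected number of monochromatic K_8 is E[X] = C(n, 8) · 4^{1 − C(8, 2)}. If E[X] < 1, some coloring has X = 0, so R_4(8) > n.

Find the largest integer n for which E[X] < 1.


We need C(n, 8) · 4^{1 − 28} < 1, i.e. C(n, 8) < 4^{28 − 1} = 18014398509481984.
Check values of n near the boundary:
  n = 403: C(403, 8) = 16090020602228430; 16090020602228430 < 18014398509481984? YES
  n = 404: C(404, 8) = 16415071523485570; 16415071523485570 < 18014398509481984? YES
  n = 405: C(405, 8) = 16745853821188050; 16745853821188050 < 18014398509481984? YES
  n = 406: C(406, 8) = 17082453897995850; 17082453897995850 < 18014398509481984? YES
  n = 407: C(407, 8) = 17424959239309050; 17424959239309050 < 18014398509481984? YES
  n = 408: C(408, 8) = 17773458424095231; 17773458424095231 < 18014398509481984? YES
  n = 409: C(409, 8) = 18128041135797879; 18128041135797879 < 18014398509481984? NO
  n = 410: C(410, 8) = 18488798173326195; 18488798173326195 < 18014398509481984? NO
The largest n with C(n, 8) < 18014398509481984 is n = 408 (where E[X] = 17773458424095231/18014398509481984 ≈ 0.987). Hence R_4(8) > 408, i.e. R_4(8) ≥ 409.

Largest n = 408; hence R_4(8) > 408.


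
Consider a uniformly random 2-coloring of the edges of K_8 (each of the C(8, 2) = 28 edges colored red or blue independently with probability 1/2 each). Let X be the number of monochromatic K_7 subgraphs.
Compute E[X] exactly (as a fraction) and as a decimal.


Let X = Σ_S X_S over the C(8, 7) = 8 subsets S of size 7, where X_S = 1 if the K_7 on S is monochromatic.
For a fixed S, the K_7 on S has C(7, 2) = 21 edges. P[all 21 edges red] = (1/2)^21, and likewise for blue, so P[monochromatic] = 2·(1/2)^21 = 2^{1 − 21} = 1/1048576.
By linearity: E[X] = C(8, 7) · 2^{1 − 21} = 8 · 1/1048576 = 1/131072.
Numerically: E[X] ≈ 0.00001.

E[X] = C(8,7)·2^(1−C(7,2)) = 1/131072 ≈ 0.00001.


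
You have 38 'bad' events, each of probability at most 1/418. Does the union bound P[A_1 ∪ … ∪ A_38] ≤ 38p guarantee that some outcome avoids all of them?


Union bound: P[∪_{i=1}^{38} A_i] ≤ Σ_i P[A_i] ≤ 38·p = 38·(1/418) = 1/11.
Numerically: 1/11 ≈ 0.0909.
Is 1/11 < 1? YES.
Since P[∪ A_i] ≤ 1/11 < 1, the complement has P[∩ A_i^c] ≥ 1 − 1/11 = 10/11 > 0, so some outcome avoids every A_i.

38·p = 1/11 ≈ 0.0909; existence CERTIFIED by the union bound.


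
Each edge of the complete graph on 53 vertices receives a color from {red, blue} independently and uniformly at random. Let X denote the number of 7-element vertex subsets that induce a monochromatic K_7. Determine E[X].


Let X = Σ_S X_S over the C(53, 7) = 154143080 subsets S of size 7, where X_S = 1 if the K_7 on S is monochromatic.
For a fixed S, the K_7 on S has C(7, 2) = 21 edges. P[all 21 edges red] = (1/2)^21, and likewise for blue, so P[monochromatic] = 2·(1/2)^21 = 2^{1 − 21} = 1/1048576.
By linearity: E[X] = C(53, 7) · 2^{1 − 21} = 154143080 · 1/1048576 = 19267885/131072.
Numerically: E[X] ≈ 147.0023.

E[X] = C(53,7)·2^(1−C(7,2)) = 19267885/131072 ≈ 147.0023.


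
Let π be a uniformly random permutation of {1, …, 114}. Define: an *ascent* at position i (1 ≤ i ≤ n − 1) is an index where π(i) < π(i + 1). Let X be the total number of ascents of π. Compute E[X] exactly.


Write X = Σ X_I over i = 1, …, 113, with X_I the indicator of one ascent.
There are 113 indicators.
For each fixed i, the pair (π(i), π(i+1)) is a uniformly random ordered pair of distinct values from {1, …, 114}; by symmetry P[π(i) < π(i+1)] = 1/2.
By linearity: E[X] = 113 · (1/2) = (114 − 1) · (1/2) = 113/2 ≈ 56.50000.

E[X] = 113/2 = 56.50000.


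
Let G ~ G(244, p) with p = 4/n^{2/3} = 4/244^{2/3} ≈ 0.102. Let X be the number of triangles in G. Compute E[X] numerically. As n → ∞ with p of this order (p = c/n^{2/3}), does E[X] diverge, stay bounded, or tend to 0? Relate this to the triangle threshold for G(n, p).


Number of potential triangles: C(244, 3) = 2391444.
Each occurs with probability p³ ≈ (0.102)³ ≈ 1.07498e-03.
By linearity: E[X] = C(244, 3)·p³ ≈ 2391444 · 1.07498e-03 ≈ 2570.754.
Since α = 2/3 < 1, p = c/n^{2/3} ≫ 1/n is above the triangle threshold p ~ 1/n. Asymptotically E[X] ~ (c³/6)·n^{3(1−α)} = (4³/6)·n^{1} → ∞; triangles are abundant w.h.p.

E[X] ≈ 2570.754; in regime p = Θ(1/n^{2/3}) E[X] diverges (above the triangle threshold p ~ 1/n).


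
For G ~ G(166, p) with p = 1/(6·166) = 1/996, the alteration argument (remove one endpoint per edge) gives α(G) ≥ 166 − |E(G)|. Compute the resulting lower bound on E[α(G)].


E[|E(G)|] = C(166, 2)·p = 13695 · (1/996) = 55/4.
E[α(G)] ≥ n − E[|E(G)|] = 166 − 55/4 = 609/4.
Numerically: ≈ 152.250.
(This is only a lower bound; the true E[α(G)] may be larger.)

E[α(G)] ≥ 609/4 ≈ 152.250.
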